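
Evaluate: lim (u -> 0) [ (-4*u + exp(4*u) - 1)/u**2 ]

Direct substitution gives 0/0.
Apply L'Hôpital: lim (4*e^(4*u) - 4)/(2*u), still 0/0.
After 2 applications of L'Hôpital's rule the quotient is (16*e^(4*u))/(2); substituting u = 0 gives 8.

8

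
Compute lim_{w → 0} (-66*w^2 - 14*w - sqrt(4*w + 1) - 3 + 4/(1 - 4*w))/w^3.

Substitution gives 0/0; apply L'Hôpital's rule 3 times.
After differentiating numerator and denominator 3 times the quotient is (-24/(4*w + 1)^(5/2) + 1536/(4*w - 1)^4)/(6); at w = 0 this is 252.

252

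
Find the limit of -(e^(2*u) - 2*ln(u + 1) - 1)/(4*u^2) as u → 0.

Substitution gives 0/0 (the numerator vanishes to order 2).
Expand each term to order u^2: the coefficient of u^2 in e^(2u) is 2 and in -2·ln(1 + u) is 1.
Lower-order terms cancel with the polynomial part, so the numerator is (3)·u^2 + o(u^2), and the limit is (3)/(-4) = -3/4.

-3/4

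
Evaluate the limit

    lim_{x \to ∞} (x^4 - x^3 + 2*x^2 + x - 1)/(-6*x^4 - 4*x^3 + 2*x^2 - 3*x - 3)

Numerator and denominator both have degree 4.
Dividing every term by x^4, all lower-order terms vanish and the limit is the ratio of leading coefficients, 1/(-6) = -1/6.

-1/6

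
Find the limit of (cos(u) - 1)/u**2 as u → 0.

-1/2

Direct substitution gives 0/0.
Apply L'Hôpital: lim (-sin(u))/(2*u), still 0/0.
After 2 applications of L'Hôpital's rule the quotient is (-cos(u))/(2); substituting u = 0 gives -1/2.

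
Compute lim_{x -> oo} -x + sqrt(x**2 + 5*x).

This has the form ∞ − ∞. Multiply and divide by the conjugate √(x^2 + 5*x) + x.
That gives (5x) / (√(x^2 + 5*x) + x).
Divide numerator and denominator by x: the limit is 5/(2·1) = 5/2.

5/2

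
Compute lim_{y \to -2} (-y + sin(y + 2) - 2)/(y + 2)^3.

-1/6

Direct substitution gives 0/0.
Apply L'Hôpital: lim (cos(y + 2) - 1)/(3*(y + 2)^2), still 0/0.
Apply L'Hôpital: lim (-sin(y + 2))/(6*y + 12), still 0/0.
After 3 applications of L'Hôpital's rule the quotient is (-cos(y + 2))/(6); substituting y = -2 gives -1/6.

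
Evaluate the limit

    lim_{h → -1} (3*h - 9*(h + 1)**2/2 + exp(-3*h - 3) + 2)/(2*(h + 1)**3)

Direct substitution gives 0/0.
Apply L'Hôpital: lim (-9*h - 3*e^(-3*h - 3) - 6)/(6*(h + 1)^2), still 0/0.
Apply L'Hôpital: lim (9*e^(-3*h - 3) - 9)/(12*h + 12), still 0/0.
After 3 applications of L'Hôpital's rule the quotient is (-27*e^(-3*h - 3))/(12); substituting h = -1 gives -9/4.

-9/4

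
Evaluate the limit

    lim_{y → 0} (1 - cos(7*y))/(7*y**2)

Substitution gives 0/0.
Use (1 − cos u)/u² → 1/2 with u = 7y: the limit is 7²/(2·7) = 7/2.

7/2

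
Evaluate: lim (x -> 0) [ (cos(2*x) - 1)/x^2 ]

-2

Direct substitution gives 0/0.
Apply L'Hôpital: lim (-2*sin(2*x))/(2*x), still 0/0.
After 2 applications of L'Hôpital's rule the quotient is (-4*cos(2*x))/(2); substituting x = 0 gives -2.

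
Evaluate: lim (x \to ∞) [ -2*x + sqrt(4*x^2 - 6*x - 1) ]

-3/2

This has the form ∞ − ∞. Multiply and divide by the conjugate √(4*x^2 - 6*x - 1) + 2x.
That gives (-6x - 1) / (√(4*x^2 - 6*x - 1) + 2x).
Divide numerator and denominator by x: the limit is -6/(2·2) = -3/2.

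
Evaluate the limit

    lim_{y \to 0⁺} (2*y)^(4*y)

Base → 0⁺ and exponent → 0⁺: a 0^0 form.
Take logs: 4y·ln(2y). This is 0·(−∞); rewriting as ln(2y)/(1/(4y)) and applying L'Hôpital gives 0.
Hence the limit is e^0 = 1.

1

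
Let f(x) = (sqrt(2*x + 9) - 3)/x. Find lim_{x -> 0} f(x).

Substitution gives 0/0. Multiply numerator and denominator by the conjugate √(9 + 2x) + √9.
The numerator becomes (9 + 2x) − 9 = 2x, so the expression simplifies to 2/(√(9 + 2x) + √9).
Letting x → 0 gives 2/(2√9) = 1/3.

1/3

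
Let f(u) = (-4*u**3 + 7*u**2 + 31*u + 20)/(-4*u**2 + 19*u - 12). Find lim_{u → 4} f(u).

Since u = 4 makes numerator and denominator zero, (u - 4) divides both.
Cancelling it gives (-4*u^2 - 9*u - 5)/(3 - 4*u); now plug in u = 4 to get 105/13.

105/13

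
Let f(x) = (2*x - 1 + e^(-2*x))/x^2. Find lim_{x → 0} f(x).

Direct substitution gives 0/0.
Apply L'Hôpital: lim (2 - 2*e^(-2*x))/(2*x), still 0/0.
After 2 applications of L'Hôpital's rule the quotient is (4*e^(-2*x))/(2); substituting x = 0 gives 2.

2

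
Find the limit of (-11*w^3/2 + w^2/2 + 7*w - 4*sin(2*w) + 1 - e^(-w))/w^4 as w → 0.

Substitution gives 0/0; apply L'Hôpital's rule 4 times.
After differentiating numerator and denominator 4 times the quotient is (-64*sin(2*w) - e^(-w))/(24); at w = 0 this is -1/24.

-1/24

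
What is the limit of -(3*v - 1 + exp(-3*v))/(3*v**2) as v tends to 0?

Direct substitution gives 0/0.
Apply L'Hôpital: lim (3 - 3*e^(-3*v))/(-6*v), still 0/0.
After 2 applications of L'Hôpital's rule the quotient is (9*e^(-3*v))/(-6); substituting v = 0 gives -3/2.

-3/2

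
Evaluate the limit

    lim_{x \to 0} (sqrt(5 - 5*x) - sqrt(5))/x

-√(5)/2

A 0/0 form; rationalise with √(5 - 5x) + √5. This collapses the numerator to -5x, leaving -5/(√(5 - 5x) + √5) → -5/(2√5) = -√(5)/2.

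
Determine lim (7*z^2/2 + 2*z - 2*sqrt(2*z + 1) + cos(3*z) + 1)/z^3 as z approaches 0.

-1

Substitution gives 0/0; apply L'Hôpital's rule 3 times.
After differentiating numerator and denominator 3 times the quotient is (27*sin(3*z) - 6/(2*z + 1)^(5/2))/(6); at z = 0 this is -1.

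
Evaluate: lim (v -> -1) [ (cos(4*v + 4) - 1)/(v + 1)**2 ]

Direct substitution gives 0/0.
Apply L'Hôpital: lim (-4*sin(4*v + 4))/(2*v + 2), still 0/0.
After 2 applications of L'Hôpital's rule the quotient is (-16*cos(4*v + 4))/(2); substituting v = -1 gives -8.

-8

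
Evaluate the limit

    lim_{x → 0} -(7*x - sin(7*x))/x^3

-343/6

Direct substitution gives 0/0.
Apply L'Hôpital: lim (7 - 7*cos(7*x))/(-3*x^2), still 0/0.
Apply L'Hôpital: lim (49*sin(7*x))/(-6*x), still 0/0.
After 3 applications of L'Hôpital's rule the quotient is (343*cos(7*x))/(-6); substituting x = 0 gives -343/6.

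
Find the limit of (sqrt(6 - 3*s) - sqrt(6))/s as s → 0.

-√(6)/4

A 0/0 form; rationalise with √(6 - 3s) + √6. This collapses the numerator to -3s, leaving -3/(√(6 - 3s) + √6) → -3/(2√6) = -√(6)/4.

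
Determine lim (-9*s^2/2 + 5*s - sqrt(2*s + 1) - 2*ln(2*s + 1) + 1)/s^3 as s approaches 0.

-35/6

Substitution gives 0/0 (the numerator vanishes to order 3).
Expand each term to order s^3: the coefficient of s^3 in −√(1 + 2s) is -1/2 and in -2·ln(1 + 2s) is -16/3.
Lower-order terms cancel with the polynomial part, so the numerator is (-35/6)·s^3 + o(s^3), and the limit is (-35/6)/(1) = -35/6.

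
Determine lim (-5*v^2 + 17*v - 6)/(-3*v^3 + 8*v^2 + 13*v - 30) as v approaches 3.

Since v = 3 makes numerator and denominator zero, (v - 3) divides both.
Cancelling it gives (2 - 5*v)/(-3*v^2 - v + 10); now plug in v = 3 to get 13/20.

13/20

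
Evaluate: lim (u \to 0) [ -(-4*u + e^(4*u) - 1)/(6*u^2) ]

Direct substitution gives 0/0.
Apply L'Hôpital: lim (4*e^(4*u) - 4)/(-12*u), still 0/0.
After 2 applications of L'Hôpital's rule the quotient is (16*e^(4*u))/(-12); substituting u = 0 gives -4/3.

-4/3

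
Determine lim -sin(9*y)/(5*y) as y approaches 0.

-9/5

Substitution gives 0/0.
Write it as (9/(-5))·sin(9y)/(9y); since sin(u)/u → 1, the limit is -9/5.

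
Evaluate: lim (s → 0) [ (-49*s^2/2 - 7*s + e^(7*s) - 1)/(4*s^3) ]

343/24

Direct substitution gives 0/0.
Apply L'Hôpital: lim (-49*s + 7*e^(7*s) - 7)/(12*s^2), still 0/0.
Apply L'Hôpital: lim (49*e^(7*s) - 49)/(24*s), still 0/0.
After 3 applications of L'Hôpital's rule the quotient is (343*e^(7*s))/(24); substituting s = 0 gives 343/24.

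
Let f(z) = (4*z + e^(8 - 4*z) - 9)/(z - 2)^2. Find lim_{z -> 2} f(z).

Direct substitution gives 0/0.
Apply L'Hôpital: lim (4 - 4*e^(8 - 4*z))/(2*z - 4), still 0/0.
After 2 applications of L'Hôpital's rule the quotient is (16*e^(8 - 4*z))/(2); substituting z = 2 gives 8.

8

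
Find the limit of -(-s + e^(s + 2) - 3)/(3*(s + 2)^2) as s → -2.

-1/6

Direct substitution gives 0/0.
Apply L'Hôpital: lim (e^(s + 2) - 1)/(-6*s - 12), still 0/0.
After 2 applications of L'Hôpital's rule the quotient is (e^(s + 2))/(-6); substituting s = -2 gives -1/6.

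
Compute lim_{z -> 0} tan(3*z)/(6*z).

Substitution gives 0/0.
Since tan(u)/u → 1 as u → 0, tan(3z)/(3z) → 1 and the limit is 3/6 = 1/2.

1/2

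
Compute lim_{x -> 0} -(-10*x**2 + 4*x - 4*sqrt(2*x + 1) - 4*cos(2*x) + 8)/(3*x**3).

2/3

Substitution gives 0/0; apply L'Hôpital's rule 3 times.
After differentiating numerator and denominator 3 times the quotient is (-32*sin(2*x) - 12/(2*x + 1)^(5/2))/(-18); at x = 0 this is 2/3.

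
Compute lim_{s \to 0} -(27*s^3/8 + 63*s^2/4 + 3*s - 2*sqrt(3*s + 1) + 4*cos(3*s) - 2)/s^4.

Substitution gives 0/0; apply L'Hôpital's rule 4 times.
After differentiating numerator and denominator 4 times the quotient is (324*cos(3*s) + 1215/(8*(3*s + 1)^(7/2)))/(-24); at s = 0 this is -1269/64.

-1269/64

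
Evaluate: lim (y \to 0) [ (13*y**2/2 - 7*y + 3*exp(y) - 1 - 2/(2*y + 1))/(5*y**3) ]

33/10

Substitution gives 0/0; apply L'Hôpital's rule 3 times.
After differentiating numerator and denominator 3 times the quotient is (3*e^(y) + 96/(2*y + 1)^4)/(30); at y = 0 this is 33/10.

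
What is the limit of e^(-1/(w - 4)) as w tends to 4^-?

∞

As w → 4⁻, -1/(w - 4) → +∞, so e^(-1/(w - 4)) → ∞.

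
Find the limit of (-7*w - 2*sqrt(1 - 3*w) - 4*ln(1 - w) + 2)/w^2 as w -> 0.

17/4

Substitution gives 0/0; apply L'Hôpital's rule 2 times.
After differentiating numerator and denominator 2 times the quotient is (4/(w - 1)^2 + 9/(2*(1 - 3*w)^(3/2)))/(2); at w = 0 this is 17/4.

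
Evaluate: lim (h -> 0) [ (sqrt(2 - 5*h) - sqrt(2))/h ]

A 0/0 form; rationalise with √(2 - 5h) + √2. This collapses the numerator to -5h, leaving -5/(√(2 - 5h) + √2) → -5/(2√2) = -5*√(2)/4.

-5*√(2)/4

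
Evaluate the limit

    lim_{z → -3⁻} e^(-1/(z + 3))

∞

As z → -3⁻, -1/(z + 3) → +∞, so e^(-1/(z + 3)) → ∞.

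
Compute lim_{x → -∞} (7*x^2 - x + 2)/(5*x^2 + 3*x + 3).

7/5

Numerator and denominator both have degree 2.
Dividing every term by x^2, all lower-order terms vanish and the limit is the ratio of leading coefficients, 7/(5) = 7/5.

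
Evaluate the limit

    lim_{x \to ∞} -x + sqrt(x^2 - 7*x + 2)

An ∞ − ∞ form. Rationalising with the conjugate, the difference becomes (-7x + 2) / (√(x^2 - 7*x + 2) + x).
For large x the denominator behaves like 2·x, so the quotient tends to -7/2 = -7/2.

-7/2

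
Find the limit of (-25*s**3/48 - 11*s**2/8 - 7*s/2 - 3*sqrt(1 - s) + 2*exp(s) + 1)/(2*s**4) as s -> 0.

Substitution gives 0/0 (the numerator vanishes to order 4).
Expand each term to order s^4: the coefficient of s^4 in 2·e^(s) is 1/12 and in -3·√(1 - s) is 15/128.
Lower-order terms cancel with the polynomial part, so the numerator is (77/384)·s^4 + o(s^4), and the limit is (77/384)/(2) = 77/768.

77/768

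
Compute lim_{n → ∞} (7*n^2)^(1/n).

1

Base → ∞ and exponent → 0: an ∞^0 form.
Take logs: (1/n)·ln(7·n^2) = (ln 7 + 2·ln n)/n → 0.
So the limit is e^0 = 1.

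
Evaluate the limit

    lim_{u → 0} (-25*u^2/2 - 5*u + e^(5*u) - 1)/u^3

125/6

Direct substitution gives 0/0.
Apply L'Hôpital: lim (-25*u + 5*e^(5*u) - 5)/(3*u^2), still 0/0.
Apply L'Hôpital: lim (25*e^(5*u) - 25)/(6*u), still 0/0.
After 3 applications of L'Hôpital's rule the quotient is (125*e^(5*u))/(6); substituting u = 0 gives 125/6.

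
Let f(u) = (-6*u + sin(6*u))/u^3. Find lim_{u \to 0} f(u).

-36

Direct substitution gives 0/0.
Apply L'Hôpital: lim (6*cos(6*u) - 6)/(3*u^2), still 0/0.
Apply L'Hôpital: lim (-36*sin(6*u))/(6*u), still 0/0.
After 3 applications of L'Hôpital's rule the quotient is (-216*cos(6*u))/(6); substituting u = 0 gives -36.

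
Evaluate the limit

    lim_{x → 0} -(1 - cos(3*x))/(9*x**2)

Substitution gives 0/0.
Use (1 − cos u)/u² → 1/2 with u = 3x: the limit is 3²/(2·(-9)) = -1/2.

-1/2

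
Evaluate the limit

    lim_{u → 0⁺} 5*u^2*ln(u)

This is a 0·(−∞) form. Rewrite as 5·ln(u) / u^(−2) and apply L'Hôpital:
the derivative quotient is 5·(1/u) / (−2·u^(−3)) = (-5/2)·u^2 → 0.

0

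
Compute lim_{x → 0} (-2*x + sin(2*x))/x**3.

-4/3

Direct substitution gives 0/0.
Apply L'Hôpital: lim (2*cos(2*x) - 2)/(3*x^2), still 0/0.
Apply L'Hôpital: lim (-4*sin(2*x))/(6*x), still 0/0.
After 3 applications of L'Hôpital's rule the quotient is (-8*cos(2*x))/(6); substituting x = 0 gives -4/3.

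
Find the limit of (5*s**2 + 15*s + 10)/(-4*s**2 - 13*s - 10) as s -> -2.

-5/3

Direct substitution gives 0/0, so factor. Both numerator and denominator have (s + 2) as a factor.
After cancelling, the expression reduces to (5*s + 5)/(-4*s - 5).
Substituting s = -2 gives -5/3.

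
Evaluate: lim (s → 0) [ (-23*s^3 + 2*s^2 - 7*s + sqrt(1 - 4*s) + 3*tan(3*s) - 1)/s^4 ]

Substitution gives 0/0; apply L'Hôpital's rule 4 times.
After differentiating numerator and denominator 4 times the quotient is (5832*tan(3*s)^3/cos(3*s)^2 + 3888*tan(3*s)/cos(3*s)^2 - 240/(1 - 4*s)^(7/2))/(24); at s = 0 this is -10.

-10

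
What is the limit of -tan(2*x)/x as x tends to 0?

-2

Substitution gives 0/0.
Since tan(u)/u → 1 as u → 0, tan(2x)/(2x) → 1 and the limit is 2/(-1) = -2.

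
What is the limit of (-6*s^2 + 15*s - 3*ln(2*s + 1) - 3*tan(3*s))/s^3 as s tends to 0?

Substitution gives 0/0 (the numerator vanishes to order 3).
Expand each term to order s^3: the coefficient of s^3 in -3·ln(1 + 2s) is -8 and in -3·tan(3s) is -27.
Lower-order terms cancel with the polynomial part, so the numerator is (-35)·s^3 + o(s^3), and the limit is (-35)/(1) = -35.

-35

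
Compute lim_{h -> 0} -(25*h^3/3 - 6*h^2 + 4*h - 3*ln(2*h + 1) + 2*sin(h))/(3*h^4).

Substitution gives 0/0; apply L'Hôpital's rule 4 times.
After differentiating numerator and denominator 4 times the quotient is (2*sin(h) + 288/(2*h + 1)^4)/(-72); at h = 0 this is -4.

-4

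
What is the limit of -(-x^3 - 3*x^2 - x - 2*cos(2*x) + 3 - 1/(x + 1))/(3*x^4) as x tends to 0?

7/9

Substitution gives 0/0; apply L'Hôpital's rule 4 times.
After differentiating numerator and denominator 4 times the quotient is (-32*cos(2*x) - 24/(x + 1)^5)/(-72); at x = 0 this is 7/9.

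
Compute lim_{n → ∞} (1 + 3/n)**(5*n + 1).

The base → 1 and the exponent → ∞: a 1^∞ form.
Take logarithms: (5n + 1)·ln(1 + 3/n). Since ln(1+u) ~ u for small u, this behaves like (5n)·(3/n) → 15.
So the limit is e^(15).

e^(15)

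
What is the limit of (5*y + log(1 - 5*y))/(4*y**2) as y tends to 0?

Direct substitution gives 0/0.
Apply L'Hôpital: lim (5 - 5/(1 - 5*y))/(8*y), still 0/0.
After 2 applications of L'Hôpital's rule the quotient is (-25/(1 - 5*y)^2)/(8); substituting y = 0 gives -25/8.

-25/8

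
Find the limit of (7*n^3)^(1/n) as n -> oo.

1

Base → ∞ and exponent → 0: an ∞^0 form.
Take logs: (1/n)·ln(7·n^3) = (ln 7 + 3·ln n)/n → 0.
So the limit is e^0 = 1.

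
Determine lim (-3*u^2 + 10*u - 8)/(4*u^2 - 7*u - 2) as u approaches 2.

-2/9

Direct substitution gives 0/0, so factor. Both numerator and denominator have (u - 2) as a factor.
After cancelling, the expression reduces to (4 - 3*u)/(4*u + 1).
Substituting u = 2 gives -2/9.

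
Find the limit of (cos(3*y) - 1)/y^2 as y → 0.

-9/2

Direct substitution gives 0/0.
Apply L'Hôpital: lim (-3*sin(3*y))/(2*y), still 0/0.
After 2 applications of L'Hôpital's rule the quotient is (-9*cos(3*y))/(2); substituting y = 0 gives -9/2.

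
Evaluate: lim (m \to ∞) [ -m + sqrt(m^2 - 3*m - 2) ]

-3/2

An ∞ − ∞ form. Rationalising with the conjugate, the difference becomes (-3m - 2) / (√(m^2 - 3*m - 2) + m).
For large m the denominator behaves like 2·m, so the quotient tends to -3/2 = -3/2.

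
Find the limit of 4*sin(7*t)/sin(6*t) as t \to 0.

Substitution gives 0/0.
Divide numerator and denominator by t: sin(7t)/t → 7 and sin(6t)/t → 6, so the limit is 4·7/6 = 14/3.

14/3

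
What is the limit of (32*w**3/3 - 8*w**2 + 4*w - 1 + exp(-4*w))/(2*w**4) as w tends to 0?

16/3

Direct substitution gives 0/0.
Apply L'Hôpital: lim (32*w^2 - 16*w + 4 - 4*e^(-4*w))/(8*w^3), still 0/0.
Apply L'Hôpital: lim (64*w - 16 + 16*e^(-4*w))/(24*w^2), still 0/0.
Apply L'Hôpital: lim (64 - 64*e^(-4*w))/(48*w), still 0/0.
After 4 applications of L'Hôpital's rule the quotient is (256*e^(-4*w))/(48); substituting w = 0 gives 16/3.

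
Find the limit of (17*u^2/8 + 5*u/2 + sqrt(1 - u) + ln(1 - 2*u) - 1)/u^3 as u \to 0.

-131/48

Substitution gives 0/0; apply L'Hôpital's rule 3 times.
After differentiating numerator and denominator 3 times the quotient is (16/(2*u - 1)^3 - 3/(8*(1 - u)^(5/2)))/(6); at u = 0 this is -131/48.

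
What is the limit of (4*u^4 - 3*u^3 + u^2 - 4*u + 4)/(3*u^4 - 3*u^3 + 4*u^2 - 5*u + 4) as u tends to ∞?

4/3

Numerator and denominator both have degree 4.
Dividing every term by u^4, all lower-order terms vanish and the limit is the ratio of leading coefficients, 4/(3) = 4/3.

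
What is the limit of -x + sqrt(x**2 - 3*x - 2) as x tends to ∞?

-3/2

An ∞ − ∞ form. Rationalising with the conjugate, the difference becomes (-3x - 2) / (√(x^2 - 3*x - 2) + x).
For large x the denominator behaves like 2·x, so the quotient tends to -3/2 = -3/2.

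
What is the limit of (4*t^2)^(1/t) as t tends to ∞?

1

Base → ∞ and exponent → 0: an ∞^0 form.
Take logs: (1/t)·ln(4·t^2) = (ln 4 + 2·ln t)/t → 0.
So the limit is e^0 = 1.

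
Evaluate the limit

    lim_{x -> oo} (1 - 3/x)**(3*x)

Write it as [(1 - 3/x)^x]^(3) · (1 - 3/x)^(0). The bracketed term tends to e^(-3) and the second factor to 1, so the limit is e^(-9).

e^(-9)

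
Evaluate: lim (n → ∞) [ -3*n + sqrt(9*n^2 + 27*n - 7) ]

An ∞ − ∞ form. Rationalising with the conjugate, the difference becomes (27n - 7) / (√(9*n^2 + 27*n - 7) + 3n).
For large n the denominator behaves like 2·3n, so the quotient tends to 27/6 = 9/2.

9/2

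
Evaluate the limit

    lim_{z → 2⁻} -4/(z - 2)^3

As z → 2⁻, (z - 2) → 0⁻, so (z - 2)^3 → 0⁻ and -4/(z - 2)^3 → ∞.

∞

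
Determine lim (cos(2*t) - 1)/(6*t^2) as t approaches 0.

Direct substitution gives 0/0.
Apply L'Hôpital: lim (-2*sin(2*t))/(12*t), still 0/0.
After 2 applications of L'Hôpital's rule the quotient is (-4*cos(2*t))/(12); substituting t = 0 gives -1/3.

-1/3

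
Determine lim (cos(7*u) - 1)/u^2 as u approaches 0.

Direct substitution gives 0/0.
Apply L'Hôpital: lim (-7*sin(7*u))/(2*u), still 0/0.
After 2 applications of L'Hôpital's rule the quotient is (-49*cos(7*u))/(2); substituting u = 0 gives -49/2.

-49/2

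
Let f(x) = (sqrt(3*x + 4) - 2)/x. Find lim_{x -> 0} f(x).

Substitution gives 0/0. Multiply numerator and denominator by the conjugate √(4 + 3x) + √4.
The numerator becomes (4 + 3x) − 4 = 3x, so the expression simplifies to 3/(√(4 + 3x) + √4).
Letting x → 0 gives 3/(2√4) = 3/4.

3/4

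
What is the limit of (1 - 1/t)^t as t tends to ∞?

Write it as [(1 - 1/t)^t]^(1) · (1 - 1/t)^(0). The bracketed term tends to e^(-1) and the second factor to 1, so the limit is e^(-1).

e^(-1)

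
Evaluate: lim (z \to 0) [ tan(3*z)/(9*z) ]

1/3

Substitution gives 0/0.
Since tan(u)/u → 1 as u → 0, tan(3z)/(3z) → 1 and the limit is 3/9 = 1/3.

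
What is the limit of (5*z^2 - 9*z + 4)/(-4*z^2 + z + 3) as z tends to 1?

Direct substitution gives 0/0, so factor. Both numerator and denominator have (z - 1) as a factor.
After cancelling, the expression reduces to (5*z - 4)/(-4*z - 3).
Substituting z = 1 gives -1/7.

-1/7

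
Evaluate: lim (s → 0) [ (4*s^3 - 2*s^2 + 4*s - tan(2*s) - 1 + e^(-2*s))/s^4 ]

2/3

Substitution gives 0/0 (the numerator vanishes to order 4).
Expand each term to order s^4: the coefficient of s^4 in −tan(2s) is 0 and in e^(-2s) is 2/3.
Lower-order terms cancel with the polynomial part, so the numerator is (2/3)·s^4 + o(s^4), and the limit is (2/3)/(1) = 2/3.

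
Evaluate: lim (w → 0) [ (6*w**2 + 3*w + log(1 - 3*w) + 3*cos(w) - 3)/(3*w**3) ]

Substitution gives 0/0 (the numerator vanishes to order 3).
Expand each term to order w^3: the coefficient of w^3 in ln(1 - 3w) is -9 and in 3·cos(w) is 0.
Lower-order terms cancel with the polynomial part, so the numerator is (-9)·w^3 + o(w^3), and the limit is (-9)/(3) = -3.

-3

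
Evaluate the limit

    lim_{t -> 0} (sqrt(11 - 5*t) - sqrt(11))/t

Substitution gives 0/0. Multiply numerator and denominator by the conjugate √(11 - 5t) + √11.
The numerator becomes (11 - 5t) − 11 = -5t, so the expression simplifies to -5/(√(11 - 5t) + √11).
Letting t → 0 gives -5/(2√11) = -5*√(11)/22.

-5*√(11)/22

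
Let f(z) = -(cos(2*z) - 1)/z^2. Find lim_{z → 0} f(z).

2

Direct substitution gives 0/0.
Apply L'Hôpital: lim (-2*sin(2*z))/(-2*z), still 0/0.
After 2 applications of L'Hôpital's rule the quotient is (-4*cos(2*z))/(-2); substituting z = 0 gives 2.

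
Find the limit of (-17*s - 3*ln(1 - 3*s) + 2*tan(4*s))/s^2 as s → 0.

27/2

Substitution gives 0/0; apply L'Hôpital's rule 2 times.
After differentiating numerator and denominator 2 times the quotient is (64*tan(4*s)/cos(4*s)^2 + 27/(3*s - 1)^2)/(2); at s = 0 this is 27/2.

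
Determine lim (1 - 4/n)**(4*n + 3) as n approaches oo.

e^(-16)

Write it as [(1 - 4/n)^n]^(4) · (1 - 4/n)^(3). The bracketed term tends to e^(-4) and the second factor to 1, so the limit is e^(-16).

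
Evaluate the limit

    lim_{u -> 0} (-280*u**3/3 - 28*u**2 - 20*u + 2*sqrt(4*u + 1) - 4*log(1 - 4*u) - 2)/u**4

Substitution gives 0/0 (the numerator vanishes to order 4).
Expand each term to order u^4: the coefficient of u^4 in -4·ln(1 - 4u) is 256 and in 2·√(1 + 4u) is -20.
Lower-order terms cancel with the polynomial part, so the numerator is (236)·u^4 + o(u^4), and the limit is (236)/(1) = 236.

236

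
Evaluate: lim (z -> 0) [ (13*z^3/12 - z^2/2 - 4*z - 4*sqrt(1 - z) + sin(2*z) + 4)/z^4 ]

5/32

Substitution gives 0/0; apply L'Hôpital's rule 4 times.
After differentiating numerator and denominator 4 times the quotient is (16*sin(2*z) + 15/(4*(1 - z)^(7/2)))/(24); at z = 0 this is 5/32.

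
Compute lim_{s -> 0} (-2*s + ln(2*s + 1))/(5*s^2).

Direct substitution gives 0/0.
Apply L'Hôpital: lim (-2 + 2/(2*s + 1))/(10*s), still 0/0.
After 2 applications of L'Hôpital's rule the quotient is (-4/(2*s + 1)^2)/(10); substituting s = 0 gives -2/5.

-2/5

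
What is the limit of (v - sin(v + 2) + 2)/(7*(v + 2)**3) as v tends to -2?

1/42

Direct substitution gives 0/0.
Apply L'Hôpital: lim (1 - cos(v + 2))/(21*(v + 2)^2), still 0/0.
Apply L'Hôpital: lim (sin(v + 2))/(42*v + 84), still 0/0.
After 3 applications of L'Hôpital's rule the quotient is (cos(v + 2))/(42); substituting v = -2 gives 1/42.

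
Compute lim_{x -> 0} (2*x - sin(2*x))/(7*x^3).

Direct substitution gives 0/0.
Apply L'Hôpital: lim (2 - 2*cos(2*x))/(21*x^2), still 0/0.
Apply L'Hôpital: lim (4*sin(2*x))/(42*x), still 0/0.
After 3 applications of L'Hôpital's rule the quotient is (8*cos(2*x))/(42); substituting x = 0 gives 4/21.

4/21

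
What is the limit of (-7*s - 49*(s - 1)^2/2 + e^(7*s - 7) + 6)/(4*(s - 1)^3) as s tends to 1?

Direct substitution gives 0/0.
Apply L'Hôpital: lim (-49*s + 7*e^(7*s - 7) + 42)/(12*(s - 1)^2), still 0/0.
Apply L'Hôpital: lim (49*e^(7*s - 7) - 49)/(24*s - 24), still 0/0.
After 3 applications of L'Hôpital's rule the quotient is (343*e^(7*s - 7))/(24); substituting s = 1 gives 343/24.

343/24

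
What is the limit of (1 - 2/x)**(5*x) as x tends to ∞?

e^(-10)

The base → 1 and the exponent → ∞: a 1^∞ form.
Take logarithms: (5x)·ln(1 - 2/x). Since ln(1+u) ~ u for small u, this behaves like (5x)·(-2/x) → -10.
So the limit is e^(-10).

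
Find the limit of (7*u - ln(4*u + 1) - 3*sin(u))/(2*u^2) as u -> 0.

Substitution gives 0/0 (the numerator vanishes to order 2).
Expand each term to order u^2: the coefficient of u^2 in −ln(1 + 4u) is 8 and in -3·sin(u) is 0.
Lower-order terms cancel with the polynomial part, so the numerator is (8)·u^2 + o(u^2), and the limit is (8)/(2) = 4.

4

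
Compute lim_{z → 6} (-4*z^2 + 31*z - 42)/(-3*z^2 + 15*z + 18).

Since z = 6 makes numerator and denominator zero, (z - 6) divides both.
Cancelling it gives (7 - 4*z)/(-3*z - 3); now plug in z = 6 to get 17/21.

17/21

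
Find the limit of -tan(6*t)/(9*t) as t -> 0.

-2/3

Substitution gives 0/0.
Since tan(u)/u → 1 as u → 0, tan(6t)/(6t) → 1 and the limit is 6/(-9) = -2/3.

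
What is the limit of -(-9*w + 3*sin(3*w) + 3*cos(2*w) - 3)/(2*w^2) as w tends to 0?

Substitution gives 0/0 (the numerator vanishes to order 2).
Expand each term to order w^2: the coefficient of w^2 in 3·cos(2w) is -6 and in 3·sin(3w) is 0.
Lower-order terms cancel with the polynomial part, so the numerator is (-6)·w^2 + o(w^2), and the limit is (-6)/(-2) = 3.

3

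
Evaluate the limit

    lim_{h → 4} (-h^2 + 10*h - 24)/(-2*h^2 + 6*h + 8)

-1/5

At h = 4 both the top and bottom vanish — a removable singularity. Factoring out (h - 4) from each leaves (6 - h)/(-2*h - 2), which at h = 4 equals -1/5.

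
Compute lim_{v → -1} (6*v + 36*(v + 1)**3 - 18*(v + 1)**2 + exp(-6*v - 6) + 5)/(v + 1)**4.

54

Direct substitution gives 0/0.
Apply L'Hôpital: lim (-36*v + 108*(v + 1)^2 - 6*e^(-6*v - 6) - 30)/(4*(v + 1)^3), still 0/0.
Apply L'Hôpital: lim (216*v + 36*e^(-6*v - 6) + 180)/(12*(v + 1)^2), still 0/0.
Apply L'Hôpital: lim (216 - 216*e^(-6*v - 6))/(24*v + 24), still 0/0.
After 4 applications of L'Hôpital's rule the quotient is (1296*e^(-6*v - 6))/(24); substituting v = -1 gives 54.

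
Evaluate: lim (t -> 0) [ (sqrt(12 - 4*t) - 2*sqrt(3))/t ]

A 0/0 form; rationalise with √(12 - 4t) + √12. This collapses the numerator to -4t, leaving -4/(√(12 - 4t) + √12) → -4/(2√12) = -√(3)/3.

-√(3)/3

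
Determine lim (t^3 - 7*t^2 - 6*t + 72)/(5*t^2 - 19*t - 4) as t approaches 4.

-2/3

Since t = 4 makes numerator and denominator zero, (t - 4) divides both.
Cancelling it gives (t^2 - 3*t - 18)/(5*t + 1); now plug in t = 4 to get -2/3.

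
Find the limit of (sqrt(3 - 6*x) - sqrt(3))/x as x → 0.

-√(3)

Substitution gives 0/0. Multiply numerator and denominator by the conjugate √(3 - 6x) + √3.
The numerator becomes (3 - 6x) − 3 = -6x, so the expression simplifies to -6/(√(3 - 6x) + √3).
Letting x → 0 gives -6/(2√3) = -√(3).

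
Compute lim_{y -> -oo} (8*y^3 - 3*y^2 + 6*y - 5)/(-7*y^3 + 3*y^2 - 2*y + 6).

-8/7

Numerator and denominator both have degree 3.
Dividing every term by y^3, all lower-order terms vanish and the limit is the ratio of leading coefficients, 8/(-7) = -8/7.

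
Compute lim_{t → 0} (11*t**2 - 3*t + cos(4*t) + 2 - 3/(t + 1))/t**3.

3

Substitution gives 0/0 (the numerator vanishes to order 3).
Expand each term to order t^3: the coefficient of t^3 in -3·1/(1 + t) is 3 and in cos(4t) is 0.
Lower-order terms cancel with the polynomial part, so the numerator is (3)·t^3 + o(t^3), and the limit is (3)/(1) = 3.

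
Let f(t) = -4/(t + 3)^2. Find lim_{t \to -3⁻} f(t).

As t → -3⁻, (t + 3) → 0⁻, so (t + 3)^2 → 0⁺ and -4/(t + 3)^2 → -∞.

-∞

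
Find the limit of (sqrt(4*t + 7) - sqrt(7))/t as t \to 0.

Substitution gives 0/0. Multiply numerator and denominator by the conjugate √(7 + 4t) + √7.
The numerator becomes (7 + 4t) − 7 = 4t, so the expression simplifies to 4/(√(7 + 4t) + √7).
Letting t → 0 gives 4/(2√7) = 2*√(7)/7.

2*√(7)/7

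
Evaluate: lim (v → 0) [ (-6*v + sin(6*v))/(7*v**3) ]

-36/7

Direct substitution gives 0/0.
Apply L'Hôpital: lim (6*cos(6*v) - 6)/(21*v^2), still 0/0.
Apply L'Hôpital: lim (-36*sin(6*v))/(42*v), still 0/0.
After 3 applications of L'Hôpital's rule the quotient is (-216*cos(6*v))/(42); substituting v = 0 gives -36/7.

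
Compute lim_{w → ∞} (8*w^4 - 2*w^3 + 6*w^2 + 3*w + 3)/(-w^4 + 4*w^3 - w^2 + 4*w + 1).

-8

Numerator and denominator both have degree 4.
Dividing every term by w^4, all lower-order terms vanish and the limit is the ratio of leading coefficients, 8/(-1) = -8.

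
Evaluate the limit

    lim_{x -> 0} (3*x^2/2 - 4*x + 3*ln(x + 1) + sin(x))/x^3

Substitution gives 0/0; apply L'Hôpital's rule 3 times.
After differentiating numerator and denominator 3 times the quotient is (-cos(x) + 6/(x + 1)^3)/(6); at x = 0 this is 5/6.

5/6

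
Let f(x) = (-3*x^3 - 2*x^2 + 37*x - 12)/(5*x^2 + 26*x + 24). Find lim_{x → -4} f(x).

At x = -4 both the top and bottom vanish — a removable singularity. Factoring out (x + 4) from each leaves (-3*x^2 + 10*x - 3)/(5*x + 6), which at x = -4 equals 13/2.

13/2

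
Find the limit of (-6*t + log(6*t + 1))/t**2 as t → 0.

Direct substitution gives 0/0.
Apply L'Hôpital: lim (-6 + 6/(6*t + 1))/(2*t), still 0/0.
After 2 applications of L'Hôpital's rule the quotient is (-36/(6*t + 1)^2)/(2); substituting t = 0 gives -18.

-18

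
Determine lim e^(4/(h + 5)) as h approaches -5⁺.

∞

As h → -5⁺, 4/(h + 5) → +∞, so e^(4/(h + 5)) → ∞.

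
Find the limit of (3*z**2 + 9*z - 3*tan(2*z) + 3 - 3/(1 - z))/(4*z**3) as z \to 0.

Substitution gives 0/0; apply L'Hôpital's rule 3 times.
After differentiating numerator and denominator 3 times the quotient is (-96*tan(2*z)^2/cos(2*z)^2 - 48/cos(2*z)^4 - 18/(z - 1)^4)/(24); at z = 0 this is -11/4.

-11/4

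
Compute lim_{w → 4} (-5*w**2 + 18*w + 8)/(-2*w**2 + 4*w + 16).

At w = 4 both the top and bottom vanish — a removable singularity. Factoring out (w - 4) from each leaves (-5*w - 2)/(-2*w - 4), which at w = 4 equals 11/6.

11/6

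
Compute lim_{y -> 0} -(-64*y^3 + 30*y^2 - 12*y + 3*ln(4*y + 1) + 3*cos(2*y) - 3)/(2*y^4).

95

Substitution gives 0/0 (the numerator vanishes to order 4).
Expand each term to order y^4: the coefficient of y^4 in 3·ln(1 + 4y) is -192 and in 3·cos(2y) is 2.
Lower-order terms cancel with the polynomial part, so the numerator is (-190)·y^4 + o(y^4), and the limit is (-190)/(-2) = 95.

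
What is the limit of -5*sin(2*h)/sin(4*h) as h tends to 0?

Substitution gives 0/0.
Divide numerator and denominator by h: sin(2h)/h → 2 and sin(4h)/h → 4, so the limit is -5·2/4 = -5/2.

-5/2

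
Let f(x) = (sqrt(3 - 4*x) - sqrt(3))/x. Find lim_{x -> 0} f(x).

-2*√(3)/3

Substitution gives 0/0. Multiply numerator and denominator by the conjugate √(3 - 4x) + √3.
The numerator becomes (3 - 4x) − 3 = -4x, so the expression simplifies to -4/(√(3 - 4x) + √3).
Letting x → 0 gives -4/(2√3) = -2*√(3)/3.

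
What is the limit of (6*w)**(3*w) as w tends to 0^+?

Base → 0⁺ and exponent → 0⁺: a 0^0 form.
Take logs: 3w·ln(6w). This is 0·(−∞); rewriting as ln(6w)/(1/(3w)) and applying L'Hôpital gives 0.
Hence the limit is e^0 = 1.

1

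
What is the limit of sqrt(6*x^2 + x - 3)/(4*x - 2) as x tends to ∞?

For large |x|, √(6*x^2 + x - 3) ≈ √6·|x| and the denominator ≈ 4x.
Since x → +∞, |x| = x, giving √6/(4) = √(6)/4.

√(6)/4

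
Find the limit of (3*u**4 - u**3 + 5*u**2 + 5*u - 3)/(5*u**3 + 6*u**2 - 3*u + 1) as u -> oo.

The numerator has higher degree (4 > 3); the quotient behaves like (3/(5))·u^1 for large |u|.
As u → +∞ this diverges to ∞.

∞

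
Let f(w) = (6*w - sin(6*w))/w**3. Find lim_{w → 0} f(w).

Direct substitution gives 0/0.
Apply L'Hôpital: lim (6 - 6*cos(6*w))/(3*w^2), still 0/0.
Apply L'Hôpital: lim (36*sin(6*w))/(6*w), still 0/0.
After 3 applications of L'Hôpital's rule the quotient is (216*cos(6*w))/(6); substituting w = 0 gives 36.

36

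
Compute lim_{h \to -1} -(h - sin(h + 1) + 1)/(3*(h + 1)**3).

Direct substitution gives 0/0.
Apply L'Hôpital: lim (1 - cos(h + 1))/(-9*(h + 1)^2), still 0/0.
Apply L'Hôpital: lim (sin(h + 1))/(-18*h - 18), still 0/0.
After 3 applications of L'Hôpital's rule the quotient is (cos(h + 1))/(-18); substituting h = -1 gives -1/18.

-1/18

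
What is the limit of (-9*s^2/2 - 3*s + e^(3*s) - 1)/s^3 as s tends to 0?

9/2

Direct substitution gives 0/0.
Apply L'Hôpital: lim (-9*s + 3*e^(3*s) - 3)/(3*s^2), still 0/0.
Apply L'Hôpital: lim (9*e^(3*s) - 9)/(6*s), still 0/0.
After 3 applications of L'Hôpital's rule the quotient is (27*e^(3*s))/(6); substituting s = 0 gives 9/2.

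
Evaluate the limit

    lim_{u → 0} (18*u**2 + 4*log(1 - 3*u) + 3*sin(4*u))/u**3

-68

Substitution gives 0/0 (the numerator vanishes to order 3).
Expand each term to order u^3: the coefficient of u^3 in 3·sin(4u) is -32 and in 4·ln(1 - 3u) is -36.
Lower-order terms cancel with the polynomial part, so the numerator is (-68)·u^3 + o(u^3), and the limit is (-68)/(1) = -68.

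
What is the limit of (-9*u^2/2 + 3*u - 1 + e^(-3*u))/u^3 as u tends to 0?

Direct substitution gives 0/0.
Apply L'Hôpital: lim (-9*u + 3 - 3*e^(-3*u))/(3*u^2), still 0/0.
Apply L'Hôpital: lim (-9 + 9*e^(-3*u))/(6*u), still 0/0.
After 3 applications of L'Hôpital's rule the quotient is (-27*e^(-3*u))/(6); substituting u = 0 gives -9/2.

-9/2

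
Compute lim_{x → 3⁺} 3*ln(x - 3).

As x → 3⁺, x - 3 → 0⁺ and ln(x - 3) → −∞.
Multiplying by 3 gives -∞.

-∞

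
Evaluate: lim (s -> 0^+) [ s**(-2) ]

As s → 0⁺, (s) → 0⁺, so (s)^2 → 0⁺ and 1/(s)^2 → ∞.

∞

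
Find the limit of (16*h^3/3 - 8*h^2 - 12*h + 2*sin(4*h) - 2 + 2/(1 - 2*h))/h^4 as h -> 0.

Substitution gives 0/0; apply L'Hôpital's rule 4 times.
After differentiating numerator and denominator 4 times the quotient is (512*sin(4*h) - 768/(2*h - 1)^5)/(24); at h = 0 this is 32.

32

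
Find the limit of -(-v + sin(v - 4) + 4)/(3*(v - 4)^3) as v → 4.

Direct substitution gives 0/0.
Apply L'Hôpital: lim (cos(v - 4) - 1)/(-9*(v - 4)^2), still 0/0.
Apply L'Hôpital: lim (-sin(v - 4))/(72 - 18*v), still 0/0.
After 3 applications of L'Hôpital's rule the quotient is (-cos(v - 4))/(-18); substituting v = 4 gives 1/18.

1/18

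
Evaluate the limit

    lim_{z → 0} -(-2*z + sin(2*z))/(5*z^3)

4/15

Direct substitution gives 0/0.
Apply L'Hôpital: lim (2*cos(2*z) - 2)/(-15*z^2), still 0/0.
Apply L'Hôpital: lim (-4*sin(2*z))/(-30*z), still 0/0.
After 3 applications of L'Hôpital's rule the quotient is (-8*cos(2*z))/(-30); substituting z = 0 gives 4/15.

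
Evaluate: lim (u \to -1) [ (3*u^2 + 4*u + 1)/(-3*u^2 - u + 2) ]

Direct substitution gives 0/0, so factor. Both numerator and denominator have (u + 1) as a factor.
After cancelling, the expression reduces to (3*u + 1)/(2 - 3*u).
Substituting u = -1 gives -2/5.

-2/5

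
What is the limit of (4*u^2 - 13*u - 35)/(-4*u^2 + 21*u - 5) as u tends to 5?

Direct substitution gives 0/0, so factor. Both numerator and denominator have (u - 5) as a factor.
After cancelling, the expression reduces to (4*u + 7)/(1 - 4*u).
Substituting u = 5 gives -27/19.

-27/19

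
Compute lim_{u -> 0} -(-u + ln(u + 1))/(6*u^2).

Direct substitution gives 0/0.
Apply L'Hôpital: lim (-1 + 1/(u + 1))/(-12*u), still 0/0.
After 2 applications of L'Hôpital's rule the quotient is (-1/(u + 1)^2)/(-12); substituting u = 0 gives 1/12.

1/12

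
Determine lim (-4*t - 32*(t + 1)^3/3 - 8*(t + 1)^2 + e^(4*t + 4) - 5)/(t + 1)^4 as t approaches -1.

Direct substitution gives 0/0.
Apply L'Hôpital: lim (-16*t - 32*(t + 1)^2 + 4*e^(4*t + 4) - 20)/(4*(t + 1)^3), still 0/0.
Apply L'Hôpital: lim (-64*t + 16*e^(4*t + 4) - 80)/(12*(t + 1)^2), still 0/0.
Apply L'Hôpital: lim (64*e^(4*t + 4) - 64)/(24*t + 24), still 0/0.
After 4 applications of L'Hôpital's rule the quotient is (256*e^(4*t + 4))/(24); substituting t = -1 gives 32/3.

32/3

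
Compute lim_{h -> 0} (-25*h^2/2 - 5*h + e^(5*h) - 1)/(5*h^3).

25/6

Direct substitution gives 0/0.
Apply L'Hôpital: lim (-25*h + 5*e^(5*h) - 5)/(15*h^2), still 0/0.
Apply L'Hôpital: lim (25*e^(5*h) - 25)/(30*h), still 0/0.
After 3 applications of L'Hôpital's rule the quotient is (125*e^(5*h))/(30); substituting h = 0 gives 25/6.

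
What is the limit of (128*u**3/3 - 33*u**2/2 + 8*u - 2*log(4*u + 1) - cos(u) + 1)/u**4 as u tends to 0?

3071/24

Substitution gives 0/0 (the numerator vanishes to order 4).
Expand each term to order u^4: the coefficient of u^4 in −cos(u) is -1/24 and in -2·ln(1 + 4u) is 128.
Lower-order terms cancel with the polynomial part, so the numerator is (3071/24)·u^4 + o(u^4), and the limit is (3071/24)/(1) = 3071/24.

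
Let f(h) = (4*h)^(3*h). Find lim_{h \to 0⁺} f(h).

Base → 0⁺ and exponent → 0⁺: a 0^0 form.
Take logs: 3h·ln(4h). This is 0·(−∞); rewriting as ln(4h)/(1/(3h)) and applying L'Hôpital gives 0.
Hence the limit is e^0 = 1.

1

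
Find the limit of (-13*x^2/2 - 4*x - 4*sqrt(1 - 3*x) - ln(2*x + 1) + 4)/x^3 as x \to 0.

Substitution gives 0/0; apply L'Hôpital's rule 3 times.
After differentiating numerator and denominator 3 times the quotient is (-16/(2*x + 1)^3 + 81/(2*(1 - 3*x)^(5/2)))/(6); at x = 0 this is 49/12.

49/12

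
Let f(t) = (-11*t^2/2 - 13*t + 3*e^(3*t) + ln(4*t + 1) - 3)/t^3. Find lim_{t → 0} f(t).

209/6

Substitution gives 0/0 (the numerator vanishes to order 3).
Expand each term to order t^3: the coefficient of t^3 in ln(1 + 4t) is 64/3 and in 3·e^(3t) is 27/2.
Lower-order terms cancel with the polynomial part, so the numerator is (209/6)·t^3 + o(t^3), and the limit is (209/6)/(1) = 209/6.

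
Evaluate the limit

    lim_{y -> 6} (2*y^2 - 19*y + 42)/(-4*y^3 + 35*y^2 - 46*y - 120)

Direct substitution gives 0/0, so factor. Both numerator and denominator have (y - 6) as a factor.
After cancelling, the expression reduces to (2*y - 7)/(-4*y^2 + 11*y + 20).
Substituting y = 6 gives -5/58.

-5/58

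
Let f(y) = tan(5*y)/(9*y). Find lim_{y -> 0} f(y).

Substitution gives 0/0.
Since tan(u)/u → 1 as u → 0, tan(5y)/(5y) → 1 and the limit is 5/9.

5/9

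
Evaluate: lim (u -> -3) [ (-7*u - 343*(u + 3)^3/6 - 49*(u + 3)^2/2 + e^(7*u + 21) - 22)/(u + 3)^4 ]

2401/24

Direct substitution gives 0/0.
Apply L'Hôpital: lim (-49*u - 343*(u + 3)^2/2 + 7*e^(7*u + 21) - 154)/(4*(u + 3)^3), still 0/0.
Apply L'Hôpital: lim (-343*u + 49*e^(7*u + 21) - 1078)/(12*(u + 3)^2), still 0/0.
Apply L'Hôpital: lim (343*e^(7*u + 21) - 343)/(24*u + 72), still 0/0.
After 4 applications of L'Hôpital's rule the quotient is (2401*e^(7*u + 21))/(24); substituting u = -3 gives 2401/24.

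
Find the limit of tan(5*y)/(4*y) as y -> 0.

5/4

Substitution gives 0/0.
Since tan(u)/u → 1 as u → 0, tan(5y)/(5y) → 1 and the limit is 5/4.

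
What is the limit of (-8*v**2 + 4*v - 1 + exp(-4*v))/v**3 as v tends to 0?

Direct substitution gives 0/0.
Apply L'Hôpital: lim (-16*v + 4 - 4*e^(-4*v))/(3*v^2), still 0/0.
Apply L'Hôpital: lim (-16 + 16*e^(-4*v))/(6*v), still 0/0.
After 3 applications of L'Hôpital's rule the quotient is (-64*e^(-4*v))/(6); substituting v = 0 gives -32/3.

-32/3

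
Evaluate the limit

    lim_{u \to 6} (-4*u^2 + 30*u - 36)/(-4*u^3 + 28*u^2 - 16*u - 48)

9/56

Direct substitution gives 0/0, so factor. Both numerator and denominator have (u - 6) as a factor.
After cancelling, the expression reduces to (6 - 4*u)/(-4*u^2 + 4*u + 8).
Substituting u = 6 gives 9/56.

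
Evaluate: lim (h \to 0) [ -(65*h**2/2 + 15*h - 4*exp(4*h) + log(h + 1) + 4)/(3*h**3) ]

Substitution gives 0/0 (the numerator vanishes to order 3).
Expand each term to order h^3: the coefficient of h^3 in -4·e^(4h) is -128/3 and in ln(1 + h) is 1/3.
Lower-order terms cancel with the polynomial part, so the numerator is (-127/3)·h^3 + o(h^3), and the limit is (-127/3)/(-3) = 127/9.

127/9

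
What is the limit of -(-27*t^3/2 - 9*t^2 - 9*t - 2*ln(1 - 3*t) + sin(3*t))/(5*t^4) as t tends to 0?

Substitution gives 0/0; apply L'Hôpital's rule 4 times.
After differentiating numerator and denominator 4 times the quotient is (81*sin(3*t) + 972/(3*t - 1)^4)/(-120); at t = 0 this is -81/10.

-81/10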